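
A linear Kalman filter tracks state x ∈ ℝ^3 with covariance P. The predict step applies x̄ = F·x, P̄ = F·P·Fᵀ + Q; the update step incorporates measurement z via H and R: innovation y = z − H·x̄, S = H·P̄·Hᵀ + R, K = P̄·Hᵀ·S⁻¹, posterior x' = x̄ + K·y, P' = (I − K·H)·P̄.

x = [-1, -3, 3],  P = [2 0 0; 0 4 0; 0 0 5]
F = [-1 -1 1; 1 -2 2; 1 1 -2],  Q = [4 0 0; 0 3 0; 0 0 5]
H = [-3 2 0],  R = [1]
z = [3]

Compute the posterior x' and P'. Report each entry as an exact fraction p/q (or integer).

x' = [365/54, 314/27, -272/27]
P' = [1451/108 1085/54 -445/27; 1085/54 818/27 -668/27; -445/27 -668/27 833/27]

x̄ = F·x = [7, 11, -10]
P̄ = F·P·Fᵀ + Q = [15 16 -16; 16 41 -26; -16 -26 31]
y = z − H·x̄ = [2]
S = H·P̄·Hᵀ + R = [108]
K = P̄·Hᵀ·S⁻¹ = [-13/108; 17/54; -1/27]
x' = x̄ + K·y = [365/54, 314/27, -272/27]
P' = (I − K·H)·P̄ = [1451/108 1085/54 -445/27; 1085/54 818/27 -668/27; -445/27 -668/27 833/27]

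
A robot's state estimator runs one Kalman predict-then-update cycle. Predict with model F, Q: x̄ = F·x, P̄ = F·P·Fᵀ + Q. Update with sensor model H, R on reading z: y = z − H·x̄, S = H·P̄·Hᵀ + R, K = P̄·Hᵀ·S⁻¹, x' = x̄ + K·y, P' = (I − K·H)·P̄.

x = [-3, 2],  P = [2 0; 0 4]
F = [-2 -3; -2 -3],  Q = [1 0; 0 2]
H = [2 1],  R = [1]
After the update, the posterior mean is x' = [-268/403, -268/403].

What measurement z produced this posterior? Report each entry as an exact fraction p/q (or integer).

x̄ = F·x = [0, 0]
P̄ = F·P·Fᵀ + Q = [45 44; 44 46]
S = H·P̄·Hᵀ + R = [403]
K = P̄·Hᵀ·S⁻¹ = [134/403; 134/403]
x' − x̄ = [-268/403, -268/403] = K·y
y = (KᵀK)⁻¹·Kᵀ·(x' − x̄) = [-2]
z = y + H·x̄ = [-2] + [0] = [-2]

z = [-2]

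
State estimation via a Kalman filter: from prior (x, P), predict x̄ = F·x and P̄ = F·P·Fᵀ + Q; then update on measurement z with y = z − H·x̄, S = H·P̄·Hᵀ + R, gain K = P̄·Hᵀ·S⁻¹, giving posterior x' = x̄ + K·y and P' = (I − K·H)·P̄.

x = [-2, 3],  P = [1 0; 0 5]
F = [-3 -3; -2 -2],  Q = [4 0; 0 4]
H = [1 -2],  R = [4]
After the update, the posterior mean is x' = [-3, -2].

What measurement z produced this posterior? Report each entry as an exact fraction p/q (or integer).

z = [1]

x̄ = F·x = [-3, -2]
P̄ = F·P·Fᵀ + Q = [58 36; 36 28]
S = H·P̄·Hᵀ + R = [30]
K = P̄·Hᵀ·S⁻¹ = [-7/15; -2/3]
x' − x̄ = [0, 0] = K·y
y = (KᵀK)⁻¹·Kᵀ·(x' − x̄) = [0]
z = y + H·x̄ = [0] + [1] = [1]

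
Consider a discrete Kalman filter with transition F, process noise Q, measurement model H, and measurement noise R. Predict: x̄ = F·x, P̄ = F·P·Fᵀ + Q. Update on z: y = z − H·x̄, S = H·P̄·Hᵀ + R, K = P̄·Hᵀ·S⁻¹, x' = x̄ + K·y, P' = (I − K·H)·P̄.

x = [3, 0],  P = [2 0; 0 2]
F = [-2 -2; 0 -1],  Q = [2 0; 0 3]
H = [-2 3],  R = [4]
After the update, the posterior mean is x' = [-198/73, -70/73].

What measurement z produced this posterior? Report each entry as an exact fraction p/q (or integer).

x̄ = F·x = [-6, 0]
P̄ = F·P·Fᵀ + Q = [18 4; 4 5]
S = H·P̄·Hᵀ + R = [73]
K = P̄·Hᵀ·S⁻¹ = [-24/73; 7/73]
x' − x̄ = [240/73, -70/73] = K·y
y = (KᵀK)⁻¹·Kᵀ·(x' − x̄) = [-10]
z = y + H·x̄ = [-10] + [12] = [2]

z = [2]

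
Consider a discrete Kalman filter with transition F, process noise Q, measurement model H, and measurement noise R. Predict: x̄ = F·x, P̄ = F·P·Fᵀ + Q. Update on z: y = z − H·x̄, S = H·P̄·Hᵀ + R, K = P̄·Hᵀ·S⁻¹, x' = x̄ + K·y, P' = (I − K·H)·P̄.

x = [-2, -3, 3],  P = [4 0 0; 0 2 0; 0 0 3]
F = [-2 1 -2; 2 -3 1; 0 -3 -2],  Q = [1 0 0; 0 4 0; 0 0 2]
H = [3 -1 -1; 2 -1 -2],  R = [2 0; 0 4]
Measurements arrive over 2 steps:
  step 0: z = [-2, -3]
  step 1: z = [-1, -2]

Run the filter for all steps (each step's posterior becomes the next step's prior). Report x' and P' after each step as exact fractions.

step 0: x' = [2822/33029, 45769/33029, 30789/33029], P' = [28894/33029 24544/33029 33432/33029; 24544/33029 102284/33029 -17984/33029; 33432/33029 -17984/33029 85916/33029]
step 1: x' = [-11817043/116561026, 56052325/116561026, 46037353/116561026], P' = [51296311/58280513 43512447/58280513 59669623/58280513; 43512447/58280513 178719975/58280513 -29418647/58280513; 59669623/58280513 -29418647/58280513 151173949/58280513]

step 0: x̄ = F·x = [-5, 8, 3]
step 0: P̄ = F·P·Fᵀ + Q = [31 -28 6; -28 41 12; 6 12 32]
step 0: y = z − H·x̄ = [24, 21]
step 0: S = H·P̄·Hᵀ + R = [510 419; 419 409]
step 0: K = P̄·Hᵀ·S⁻¹ = [14353/33029 -8405/33029; -5334/33029 -4307/33029; 16182/33029 -21746/33029]
step 0: x' = x̄ + K·y = [2822/33029, 45769/33029, 30789/33029]
step 0: P' = (I − K·H)·P̄ = [28894/33029 24544/33029 33432/33029; 24544/33029 102284/33029 -17984/33029; 33432/33029 -17984/33029 85916/33029]
step 1: x̄ = F·x = [-21453/33029, -100874/33029, -198885/33029]
step 1: P̄ = F·P·Fᵀ + Q = [835769/33029 -724388/33029 245868/33029; -724388/33029 1201268/33029 413780/33029; 245868/33029 413780/33029 1114470/33029]
step 1: y = z − H·x̄ = [-268429/33029, -521796/33029]
step 1: S = H·P̄·Hᵀ + R = [13602397/33029 11341158/33029; 11341158/33029 11720068/33029]
step 1: K = P̄·Hᵀ·S⁻¹ = [50706863/116561026 -60259071/233122052; -18763987/116561026 -32857787/233122052; 57253567/116561026 -153590005/233122052]
step 1: x' = x̄ + K·y = [-11817043/116561026, 56052325/116561026, 46037353/116561026]
step 1: P' = (I − K·H)·P̄ = [51296311/58280513 43512447/58280513 59669623/58280513; 43512447/58280513 178719975/58280513 -29418647/58280513; 59669623/58280513 -29418647/58280513 151173949/58280513]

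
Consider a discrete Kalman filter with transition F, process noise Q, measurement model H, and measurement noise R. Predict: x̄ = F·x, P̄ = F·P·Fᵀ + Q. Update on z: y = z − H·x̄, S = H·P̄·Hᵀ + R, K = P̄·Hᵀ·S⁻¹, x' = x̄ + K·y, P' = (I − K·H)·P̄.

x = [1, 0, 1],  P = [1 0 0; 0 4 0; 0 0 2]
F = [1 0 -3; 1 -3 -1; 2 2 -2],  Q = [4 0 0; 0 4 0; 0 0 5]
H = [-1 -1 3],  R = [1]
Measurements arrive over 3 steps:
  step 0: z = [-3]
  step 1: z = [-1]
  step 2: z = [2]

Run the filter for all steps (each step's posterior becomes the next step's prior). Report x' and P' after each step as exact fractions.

step 0: x' = [-144/67, 260/201, -515/402], P' = [1517/67 677/67 732/67; 677/67 3235/201 1738/201; 732/67 1738/201 2657/402]
step 1: x' = [1803227/799094, -2582047/799094, -262543/399547], P' = [4925037/799094 5913801/799094 1795133/399547; 5913801/799094 34070177/799094 6633406/399547; 1795133/399547 6633406/399547 2839908/399547]
step 2: x' = [5498598216/2795099453, 15097472208/2795099453, 8723231933/2795099453], P' = [15707693718/2795099453 11940117172/2795099453 9114383373/2795099453; 11940117172/2795099453 69856252672/2795099453 26941751678/2795099453; 9114383373/2795099453 26941751678/2795099453 12187436659/2795099453]

step 0: x̄ = F·x = [-2, 0, 0]
step 0: P̄ = F·P·Fᵀ + Q = [23 7 14; 7 43 -18; 14 -18 33]
step 0: y = z − H·x̄ = [-5]
step 0: S = H·P̄·Hᵀ + R = [402]
step 0: K = P̄·Hᵀ·S⁻¹ = [2/67; -52/201; 103/402]
step 0: x' = x̄ + K·y = [-144/67, 260/201, -515/402]
step 0: P' = (I − K·H)·P̄ = [1517/67 677/67 732/67; 677/67 3235/201 1738/201; 732/67 1738/201 2657/402]
step 1: x̄ = F·x = [227/134, -1909/402, 57/67]
step 1: P̄ = F·P·Fᵀ + Q = [2757/134 6201/134 -2287/67; 6201/134 59297/402 -5869/67; -2287/67 -5869/67 7413/67]
step 1: y = z − H·x̄ = [-1328/201]
step 1: S = H·P̄·Hᵀ + R = [399547/201]
step 1: K = P̄·Hᵀ·S⁻¹ = [-34020/399547; -91771/399547; 91185/399547]
step 1: x' = x̄ + K·y = [1803227/799094, -2582047/799094, -262543/399547]
step 1: P' = (I − K·H)·P̄ = [4925037/799094 5913801/799094 1795133/399547; 5913801/799094 34070177/799094 6633406/399547; 1795133/399547 6633406/399547 2839908/399547]
step 2: x̄ = F·x = [3378485/799094, 5037227/399547, -253734/399547]
step 2: P̄ = F·P·Fᵀ + Q = [37698161/799094 54631663/399547 -26283214/399547; 54631663/399547 178685178/399547 -84080188/399547; -26283214/399547 -84080188/399547 47574687/399547]
step 2: y = z − H·x̄ = [16573531/799094]
step 2: S = H·P̄·Hᵀ + R = [2795099453/799094]
step 2: K = P̄·Hᵀ·S⁻¹ = [-304660771/2795099453; -971114810/2795099453; 506174926/2795099453]
step 2: x' = x̄ + K·y = [5498598216/2795099453, 15097472208/2795099453, 8723231933/2795099453]
step 2: P' = (I − K·H)·P̄ = [15707693718/2795099453 11940117172/2795099453 9114383373/2795099453; 11940117172/2795099453 69856252672/2795099453 26941751678/2795099453; 9114383373/2795099453 26941751678/2795099453 12187436659/2795099453]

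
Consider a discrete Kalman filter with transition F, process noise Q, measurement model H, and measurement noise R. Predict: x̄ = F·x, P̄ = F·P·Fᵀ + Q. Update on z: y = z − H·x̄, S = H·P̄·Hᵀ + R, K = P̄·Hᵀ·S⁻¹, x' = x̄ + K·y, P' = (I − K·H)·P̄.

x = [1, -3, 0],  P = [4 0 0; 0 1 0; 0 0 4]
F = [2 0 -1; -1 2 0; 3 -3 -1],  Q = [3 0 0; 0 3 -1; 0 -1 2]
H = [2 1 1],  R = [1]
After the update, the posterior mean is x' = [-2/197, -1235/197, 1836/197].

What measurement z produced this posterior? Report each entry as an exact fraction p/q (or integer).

x̄ = F·x = [2, -7, 12]
P̄ = F·P·Fᵀ + Q = [23 -8 28; -8 11 -19; 28 -19 51]
S = H·P̄·Hᵀ + R = [197]
K = P̄·Hᵀ·S⁻¹ = [66/197; -24/197; 88/197]
x' − x̄ = [-396/197, 144/197, -528/197] = K·y
y = (KᵀK)⁻¹·Kᵀ·(x' − x̄) = [-6]
z = y + H·x̄ = [-6] + [9] = [3]

z = [3]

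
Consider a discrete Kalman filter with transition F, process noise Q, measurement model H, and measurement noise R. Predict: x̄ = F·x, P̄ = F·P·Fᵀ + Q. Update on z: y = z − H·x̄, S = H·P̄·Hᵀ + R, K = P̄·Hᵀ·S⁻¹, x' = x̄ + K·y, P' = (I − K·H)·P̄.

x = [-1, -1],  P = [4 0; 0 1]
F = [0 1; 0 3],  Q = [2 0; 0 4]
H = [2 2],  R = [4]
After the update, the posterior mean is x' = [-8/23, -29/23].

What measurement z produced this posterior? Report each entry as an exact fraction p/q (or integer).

x̄ = F·x = [-1, -3]
P̄ = F·P·Fᵀ + Q = [3 3; 3 13]
S = H·P̄·Hᵀ + R = [92]
K = P̄·Hᵀ·S⁻¹ = [3/23; 8/23]
x' − x̄ = [15/23, 40/23] = K·y
y = (KᵀK)⁻¹·Kᵀ·(x' − x̄) = [5]
z = y + H·x̄ = [5] + [-8] = [-3]

z = [-3]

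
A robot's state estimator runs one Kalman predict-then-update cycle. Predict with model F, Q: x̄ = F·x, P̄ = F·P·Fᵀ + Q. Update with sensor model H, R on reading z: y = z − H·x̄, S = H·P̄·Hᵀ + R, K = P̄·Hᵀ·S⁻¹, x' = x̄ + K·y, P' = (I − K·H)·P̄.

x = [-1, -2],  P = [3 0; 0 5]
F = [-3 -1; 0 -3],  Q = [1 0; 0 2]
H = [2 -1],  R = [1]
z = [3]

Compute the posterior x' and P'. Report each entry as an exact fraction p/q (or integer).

x̄ = F·x = [5, 6]
P̄ = F·P·Fᵀ + Q = [33 15; 15 47]
y = z − H·x̄ = [-1]
S = H·P̄·Hᵀ + R = [120]
K = P̄·Hᵀ·S⁻¹ = [17/40; -17/120]
x' = x̄ + K·y = [183/40, 737/120]
P' = (I − K·H)·P̄ = [453/40 889/40; 889/40 5351/120]

x' = [183/40, 737/120]
P' = [453/40 889/40; 889/40 5351/120]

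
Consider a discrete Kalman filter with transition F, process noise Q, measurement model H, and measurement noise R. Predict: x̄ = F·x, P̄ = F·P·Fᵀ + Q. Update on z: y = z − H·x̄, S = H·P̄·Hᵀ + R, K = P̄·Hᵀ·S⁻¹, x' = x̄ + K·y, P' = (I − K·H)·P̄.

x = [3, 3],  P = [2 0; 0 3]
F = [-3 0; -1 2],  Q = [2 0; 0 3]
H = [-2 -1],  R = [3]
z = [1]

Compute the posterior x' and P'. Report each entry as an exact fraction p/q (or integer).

x̄ = F·x = [-9, 3]
P̄ = F·P·Fᵀ + Q = [20 6; 6 17]
y = z − H·x̄ = [-14]
S = H·P̄·Hᵀ + R = [124]
K = P̄·Hᵀ·S⁻¹ = [-23/62; -29/124]
x' = x̄ + K·y = [-118/31, 389/62]
P' = (I − K·H)·P̄ = [91/31 -295/62; -295/62 1267/124]

x' = [-118/31, 389/62]
P' = [91/31 -295/62; -295/62 1267/124]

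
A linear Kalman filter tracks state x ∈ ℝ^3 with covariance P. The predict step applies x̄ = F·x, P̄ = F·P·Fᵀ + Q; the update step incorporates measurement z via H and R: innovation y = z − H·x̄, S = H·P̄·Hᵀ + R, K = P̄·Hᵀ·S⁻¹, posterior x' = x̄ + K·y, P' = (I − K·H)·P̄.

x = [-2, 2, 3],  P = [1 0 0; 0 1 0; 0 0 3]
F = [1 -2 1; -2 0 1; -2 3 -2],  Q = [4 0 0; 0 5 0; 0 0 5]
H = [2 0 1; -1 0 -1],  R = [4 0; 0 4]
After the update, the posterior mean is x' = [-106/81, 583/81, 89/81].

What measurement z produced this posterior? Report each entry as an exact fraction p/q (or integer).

x̄ = F·x = [-3, 7, 4]
P̄ = F·P·Fᵀ + Q = [12 1 -14; 1 12 -2; -14 -2 30]
S = H·P̄·Hᵀ + R = [26 -12; -12 18]
K = P̄·Hᵀ·S⁻¹ = [17/27 43/81; 1/27 13/162; -13/27 -98/81]
x' − x̄ = [137/81, 16/81, -235/81] = K·y
y = (KᵀK)⁻¹·Kᵀ·(x' − x̄) = [1, 2]
z = y + H·x̄ = [1, 2] + [-2, -1] = [-1, 1]

z = [-1, 1]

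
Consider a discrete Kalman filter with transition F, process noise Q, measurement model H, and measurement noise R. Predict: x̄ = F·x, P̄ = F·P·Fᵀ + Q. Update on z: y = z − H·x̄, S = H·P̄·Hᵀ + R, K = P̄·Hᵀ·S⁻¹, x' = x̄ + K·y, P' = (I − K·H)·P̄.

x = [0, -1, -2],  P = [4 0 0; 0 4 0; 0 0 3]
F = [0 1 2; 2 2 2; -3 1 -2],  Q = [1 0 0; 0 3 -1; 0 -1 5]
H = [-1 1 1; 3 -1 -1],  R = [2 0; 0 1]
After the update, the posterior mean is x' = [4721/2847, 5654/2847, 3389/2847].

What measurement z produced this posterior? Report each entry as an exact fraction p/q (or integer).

z = [2, 2]

x̄ = F·x = [-5, -6, 3]
P̄ = F·P·Fᵀ + Q = [17 20 -8; 20 47 -29; -8 -29 57]
S = H·P̄·Hᵀ + R = [41 -49; -49 128]
K = P̄·Hᵀ·S⁻¹ = [1271/2847 1354/2847; 1802/2847 1624/2847; 2060/2847 -368/2847]
x' − x̄ = [18956/2847, 22736/2847, -5152/2847] = K·y
y = (KᵀK)⁻¹·Kᵀ·(x' − x̄) = [0, 14]
z = y + H·x̄ = [0, 14] + [2, -12] = [2, 2]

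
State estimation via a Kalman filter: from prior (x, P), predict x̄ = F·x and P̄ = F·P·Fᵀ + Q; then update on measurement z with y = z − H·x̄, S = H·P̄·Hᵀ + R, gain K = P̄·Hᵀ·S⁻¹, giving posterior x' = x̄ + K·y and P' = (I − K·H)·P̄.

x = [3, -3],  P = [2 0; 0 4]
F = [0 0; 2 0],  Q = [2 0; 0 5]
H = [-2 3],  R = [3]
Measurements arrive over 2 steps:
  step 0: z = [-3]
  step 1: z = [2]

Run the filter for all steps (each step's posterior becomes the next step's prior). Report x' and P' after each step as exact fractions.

step 0: x' = [21/32, -51/128], P' = [15/8 39/32; 39/32 143/128]
step 1: x' = [31/494, 1431/1976], P' = [462/247 300/247; 300/247 275/247]

step 0: x̄ = F·x = [0, 6]
step 0: P̄ = F·P·Fᵀ + Q = [2 0; 0 13]
step 0: y = z − H·x̄ = [-21]
step 0: S = H·P̄·Hᵀ + R = [128]
step 0: K = P̄·Hᵀ·S⁻¹ = [-1/32; 39/128]
step 0: x' = x̄ + K·y = [21/32, -51/128]
step 0: P' = (I − K·H)·P̄ = [15/8 39/32; 39/32 143/128]
step 1: x̄ = F·x = [0, 21/16]
step 1: P̄ = F·P·Fᵀ + Q = [2 0; 0 25/2]
step 1: y = z − H·x̄ = [-31/16]
step 1: S = H·P̄·Hᵀ + R = [247/2]
step 1: K = P̄·Hᵀ·S⁻¹ = [-8/247; 75/247]
step 1: x' = x̄ + K·y = [31/494, 1431/1976]
step 1: P' = (I − K·H)·P̄ = [462/247 300/247; 300/247 275/247]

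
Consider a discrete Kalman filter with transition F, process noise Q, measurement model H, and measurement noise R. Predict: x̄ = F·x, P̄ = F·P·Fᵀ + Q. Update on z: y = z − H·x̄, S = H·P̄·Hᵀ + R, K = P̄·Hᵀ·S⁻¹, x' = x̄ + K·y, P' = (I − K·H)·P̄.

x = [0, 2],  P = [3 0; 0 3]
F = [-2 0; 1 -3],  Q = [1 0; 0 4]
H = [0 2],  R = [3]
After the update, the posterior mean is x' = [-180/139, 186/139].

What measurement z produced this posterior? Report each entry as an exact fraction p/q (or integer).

z = [3]

x̄ = F·x = [0, -6]
P̄ = F·P·Fᵀ + Q = [13 -6; -6 34]
S = H·P̄·Hᵀ + R = [139]
K = P̄·Hᵀ·S⁻¹ = [-12/139; 68/139]
x' − x̄ = [-180/139, 1020/139] = K·y
y = (KᵀK)⁻¹·Kᵀ·(x' − x̄) = [15]
z = y + H·x̄ = [15] + [-12] = [3]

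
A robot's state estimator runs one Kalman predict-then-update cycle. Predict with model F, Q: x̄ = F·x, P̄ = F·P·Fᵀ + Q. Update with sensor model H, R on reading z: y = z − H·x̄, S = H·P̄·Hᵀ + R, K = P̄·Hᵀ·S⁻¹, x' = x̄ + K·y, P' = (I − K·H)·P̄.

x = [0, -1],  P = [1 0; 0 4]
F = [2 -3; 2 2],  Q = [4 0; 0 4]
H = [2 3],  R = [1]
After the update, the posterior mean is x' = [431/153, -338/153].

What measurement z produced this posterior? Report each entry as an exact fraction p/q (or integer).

x̄ = F·x = [3, -2]
P̄ = F·P·Fᵀ + Q = [44 -20; -20 24]
S = H·P̄·Hᵀ + R = [153]
K = P̄·Hᵀ·S⁻¹ = [28/153; 32/153]
x' − x̄ = [-28/153, -32/153] = K·y
y = (KᵀK)⁻¹·Kᵀ·(x' − x̄) = [-1]
z = y + H·x̄ = [-1] + [0] = [-1]

z = [-1]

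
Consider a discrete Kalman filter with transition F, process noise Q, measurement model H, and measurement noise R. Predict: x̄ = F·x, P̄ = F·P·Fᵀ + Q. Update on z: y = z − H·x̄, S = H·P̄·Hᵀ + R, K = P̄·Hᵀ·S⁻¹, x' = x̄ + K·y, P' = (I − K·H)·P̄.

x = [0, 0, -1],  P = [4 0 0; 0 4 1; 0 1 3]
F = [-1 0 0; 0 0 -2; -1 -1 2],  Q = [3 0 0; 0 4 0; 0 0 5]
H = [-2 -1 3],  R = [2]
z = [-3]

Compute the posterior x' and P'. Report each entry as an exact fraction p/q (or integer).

x̄ = F·x = [0, 2, -2]
P̄ = F·P·Fᵀ + Q = [7 0 4; 0 16 -10; 4 -10 21]
y = z − H·x̄ = [5]
S = H·P̄·Hᵀ + R = [247]
K = P̄·Hᵀ·S⁻¹ = [-2/247; -46/247; 5/19]
x' = x̄ + K·y = [-10/247, 264/247, -13/19]
P' = (I − K·H)·P̄ = [1725/247 -92/247 86/19; -92/247 1836/247 40/19; 86/19 40/19 74/19]

x' = [-10/247, 264/247, -13/19]
P' = [1725/247 -92/247 86/19; -92/247 1836/247 40/19; 86/19 40/19 74/19]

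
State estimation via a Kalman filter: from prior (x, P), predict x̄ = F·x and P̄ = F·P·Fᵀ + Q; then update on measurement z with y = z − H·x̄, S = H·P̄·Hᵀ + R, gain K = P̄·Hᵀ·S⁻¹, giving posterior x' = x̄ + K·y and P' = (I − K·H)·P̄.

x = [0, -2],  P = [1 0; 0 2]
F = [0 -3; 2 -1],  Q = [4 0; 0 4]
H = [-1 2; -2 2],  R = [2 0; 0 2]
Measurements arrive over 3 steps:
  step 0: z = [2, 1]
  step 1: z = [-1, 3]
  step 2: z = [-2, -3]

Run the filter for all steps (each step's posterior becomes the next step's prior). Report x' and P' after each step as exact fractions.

step 0: x̄ = F·x = [6, 2]
step 0: P̄ = F·P·Fᵀ + Q = [22 6; 6 10]
step 0: y = z − H·x̄ = [4, 9]
step 0: S = H·P̄·Hᵀ + R = [40 48; 48 82]
step 0: K = P̄·Hᵀ·S⁻¹ = [179/244 -50/61; 191/244 -22/61]
step 0: x' = x̄ + K·y = [95/61, 115/61]
step 0: P' = (I − K·H)·P̄ = [379/122 279/122; 279/122 235/122]
step 1: x̄ = F·x = [-345/61, 75/61]
step 1: P̄ = F·P·Fᵀ + Q = [2603/122 -969/122; -969/122 1123/122]
step 1: y = z − H·x̄ = [-556/61, -657/61]
step 1: S = H·P̄·Hᵀ + R = [11215/122 7756/61; 7756/61 11450/61]
step 1: K = P̄·Hᵀ·S⁻¹ = [9329/22133 -13224/22133; 35743/66399 -12080/66399]
step 1: x' = x̄ + K·y = [-67781/22133, -114043/66399]
step 1: P' = (I − K·H)·P̄ = [45106/22133 31882/22133; 31882/22133 83566/66399]
step 2: x̄ = F·x = [114043/22133, -292643/66399]
step 2: P̄ = F·P·Fᵀ + Q = [339230/22133 -107726/22133; -107726/22133 507850/66399]
step 2: y = z − H·x̄ = [794617/66399, 1070347/66399]
step 2: S = H·P̄·Hᵀ + R = [4474600/66399 6005848/66399; 6005848/66399 8820382/66399]
step 2: K = P̄·Hᵀ·S⁻¹ = [5378761/12791876 -1887913/3197969; 6880223/12791876 -568591/3197969]
step 2: x' = x̄ + K·y = [8548903/12791876, -10703015/12791876]
step 2: P' = (I − K·H)·P̄ = [12930413/6395938 9154587/6395938; 9154587/6395938 8017405/6395938]

step 0: x' = [95/61, 115/61], P' = [379/122 279/122; 279/122 235/122]
step 1: x' = [-67781/22133, -114043/66399], P' = [45106/22133 31882/22133; 31882/22133 83566/66399]
step 2: x' = [8548903/12791876, -10703015/12791876], P' = [12930413/6395938 9154587/6395938; 9154587/6395938 8017405/6395938]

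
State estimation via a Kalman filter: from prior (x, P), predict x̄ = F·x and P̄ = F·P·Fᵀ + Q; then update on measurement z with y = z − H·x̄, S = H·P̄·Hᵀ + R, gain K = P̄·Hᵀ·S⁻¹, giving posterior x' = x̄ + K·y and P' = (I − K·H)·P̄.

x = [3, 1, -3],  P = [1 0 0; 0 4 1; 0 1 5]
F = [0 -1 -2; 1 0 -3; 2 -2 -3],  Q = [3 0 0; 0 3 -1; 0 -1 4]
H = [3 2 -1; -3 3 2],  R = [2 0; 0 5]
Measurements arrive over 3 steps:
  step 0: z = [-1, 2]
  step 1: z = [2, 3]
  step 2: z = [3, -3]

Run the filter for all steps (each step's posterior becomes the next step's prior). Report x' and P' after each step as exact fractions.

step 0: x̄ = F·x = [5, 12, 13]
step 0: P̄ = F·P·Fᵀ + Q = [31 33 45; 33 49 52; 45 52 81]
step 0: y = z − H·x̄ = [-27, -45]
step 0: S = H·P̄·Hᵀ + R = [476 409; 409 539]
step 0: K = P̄·Hᵀ·S⁻¹ = [7394/29761 -310/29761; 5329/29761 4349/29761; 10315/89283 22486/89283]
step 0: x' = x̄ + K·y = [-36883/29761, 17544/29761, -43232/29761]
step 0: P' = (I − K·H)·P̄ = [109435/29761 -42897/29761 227723/29761; -42897/29761 24536/29761 -90277/29761; 227723/29761 -90277/29761 1487215/89283]
step 1: x̄ = F·x = [68920/29761, 92813/29761, 20842/29761]
step 1: P̄ = F·P·Fᵀ + Q = [5206993/89283 2291050/29761 1566465/29761; 2291050/29761 3294025/29761 2145379/29761; 1566465/29761 2145379/29761 1643749/29761]
step 1: y = z − H·x̄ = [-312022/29761, -24080/29761]
step 1: S = H·P̄·Hᵀ + R = [40012644/29761 23972387/29761; 23972387/29761 17699073/29761]
step 1: K = P̄·Hᵀ·S⁻¹ = [1024405175/4486118363 -171091728/4486118363; 849726692/4486118363 699317125/4486118363; 321948692/4486118363 837414292/4486118363]
step 1: x' = x̄ + K·y = [-212821650/4486118363, 4515880695/4486118363, -911270858/4486118363]
step 1: P' = (I − K·H)·P̄ = [18565611047/13458355089 -2189064141/4486118363 12138672415/4486118363; -2189064141/4486118363 1923240688/4486118363 -4420164431/4486118363; 12138672415/4486118363 -4420164431/4486118363 26931790999/4486118363]
step 2: x̄ = F·x = [-2693338979/4486118363, 2520990924/4486118363, -6723592116/4486118363]
step 2: P̄ = F·P·Fᵀ + Q = [105428102049/4486118363 126241972012/4486118363 90319514975/4486118363; 126241972012/4486118363 567602929817/13458355089 356658493861/13458355089; 90319514975/4486118363 356658493861/13458355089 334752522701/13458355089]
step 2: y = z − H·x̄ = [9772798062/4486118363, -15654160566/4486118363]
step 2: S = H·P̄·Hᵀ + R = [2323655151636/4486118363 1273672308157/4486118363; 1273672308157/4486118363 3572619888509/13458355089]
step 2: K = P̄·Hᵀ·S⁻¹ = [57993731254355/255217902957593 -9930929204736/255217902957593; 144882634503526/765653708872779 39783872006607/255217902957593; 17733460400162/255217902957593 47227611782692/255217902957593]
step 2: x' = x̄ + K·y = [7764632084653/255217902957593, 109802825823098/255217902957593, -508676763763632/255217902957593]
step 2: P' = (I − K·H)·P̄ = [350888730013887/255217902957593 -124335130149703/255217902957593 688008467233545/255217902957593; -124335130149703/255217902957593 327900684208648/765653708872779 -250993357312361/255217902957593; 688008467233545/255217902957593 -250993357312361/255217902957593 1526571766275589/255217902957593]

step 0: x' = [-36883/29761, 17544/29761, -43232/29761], P' = [109435/29761 -42897/29761 227723/29761; -42897/29761 24536/29761 -90277/29761; 227723/29761 -90277/29761 1487215/89283]
step 1: x' = [-212821650/4486118363, 4515880695/4486118363, -911270858/4486118363], P' = [18565611047/13458355089 -2189064141/4486118363 12138672415/4486118363; -2189064141/4486118363 1923240688/4486118363 -4420164431/4486118363; 12138672415/4486118363 -4420164431/4486118363 26931790999/4486118363]
step 2: x' = [7764632084653/255217902957593, 109802825823098/255217902957593, -508676763763632/255217902957593], P' = [350888730013887/255217902957593 -124335130149703/255217902957593 688008467233545/255217902957593; -124335130149703/255217902957593 327900684208648/765653708872779 -250993357312361/255217902957593; 688008467233545/255217902957593 -250993357312361/255217902957593 1526571766275589/255217902957593]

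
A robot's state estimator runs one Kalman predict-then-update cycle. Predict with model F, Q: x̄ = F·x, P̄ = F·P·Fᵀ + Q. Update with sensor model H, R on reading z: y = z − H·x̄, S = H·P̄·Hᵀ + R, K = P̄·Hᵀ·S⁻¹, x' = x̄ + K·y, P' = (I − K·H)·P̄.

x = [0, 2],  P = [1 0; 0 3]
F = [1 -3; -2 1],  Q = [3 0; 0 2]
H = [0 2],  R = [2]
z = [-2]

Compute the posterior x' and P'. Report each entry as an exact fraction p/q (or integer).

x̄ = F·x = [-6, 2]
P̄ = F·P·Fᵀ + Q = [31 -11; -11 9]
y = z − H·x̄ = [-6]
S = H·P̄·Hᵀ + R = [38]
K = P̄·Hᵀ·S⁻¹ = [-11/19; 9/19]
x' = x̄ + K·y = [-48/19, -16/19]
P' = (I − K·H)·P̄ = [347/19 -11/19; -11/19 9/19]

x' = [-48/19, -16/19]
P' = [347/19 -11/19; -11/19 9/19]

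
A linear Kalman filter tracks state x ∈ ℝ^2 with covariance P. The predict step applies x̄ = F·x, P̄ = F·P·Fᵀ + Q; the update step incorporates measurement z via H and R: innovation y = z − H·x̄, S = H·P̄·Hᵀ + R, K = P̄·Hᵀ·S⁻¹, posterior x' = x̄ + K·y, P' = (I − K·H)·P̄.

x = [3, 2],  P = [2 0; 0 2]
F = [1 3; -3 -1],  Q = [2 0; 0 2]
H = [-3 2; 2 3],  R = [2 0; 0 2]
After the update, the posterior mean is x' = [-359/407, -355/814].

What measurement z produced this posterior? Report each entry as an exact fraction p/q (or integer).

z = [2, -3]

x̄ = F·x = [9, -11]
P̄ = F·P·Fᵀ + Q = [22 -12; -12 22]
S = H·P̄·Hᵀ + R = [432 60; 60 144]
K = P̄·Hᵀ·S⁻¹ = [-280/1221 123/814; 125/814 278/1221]
x' − x̄ = [-4022/407, 8599/814] = K·y
y = (KᵀK)⁻¹·Kᵀ·(x' − x̄) = [51, 12]
z = y + H·x̄ = [51, 12] + [-49, -15] = [2, -3]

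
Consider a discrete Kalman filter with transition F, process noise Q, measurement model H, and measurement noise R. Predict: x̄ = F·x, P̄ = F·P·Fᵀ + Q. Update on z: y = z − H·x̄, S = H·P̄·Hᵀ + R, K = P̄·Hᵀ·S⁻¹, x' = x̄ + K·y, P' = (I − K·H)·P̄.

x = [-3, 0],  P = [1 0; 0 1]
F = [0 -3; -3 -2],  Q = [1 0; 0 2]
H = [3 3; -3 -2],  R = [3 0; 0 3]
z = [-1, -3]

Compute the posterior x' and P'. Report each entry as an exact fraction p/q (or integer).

x̄ = F·x = [0, 9]
P̄ = F·P·Fᵀ + Q = [10 6; 6 15]
y = z − H·x̄ = [-28, 15]
S = H·P̄·Hᵀ + R = [336 -270; -270 225]
K = P̄·Hᵀ·S⁻¹ = [-1/5 -32/75; 9/20 49/150]
x' = x̄ + K·y = [-4/5, 13/10]
P' = (I − K·H)·P̄ = [42/25 -47/25; -47/25 233/100]

x' = [-4/5, 13/10]
P' = [42/25 -47/25; -47/25 233/100]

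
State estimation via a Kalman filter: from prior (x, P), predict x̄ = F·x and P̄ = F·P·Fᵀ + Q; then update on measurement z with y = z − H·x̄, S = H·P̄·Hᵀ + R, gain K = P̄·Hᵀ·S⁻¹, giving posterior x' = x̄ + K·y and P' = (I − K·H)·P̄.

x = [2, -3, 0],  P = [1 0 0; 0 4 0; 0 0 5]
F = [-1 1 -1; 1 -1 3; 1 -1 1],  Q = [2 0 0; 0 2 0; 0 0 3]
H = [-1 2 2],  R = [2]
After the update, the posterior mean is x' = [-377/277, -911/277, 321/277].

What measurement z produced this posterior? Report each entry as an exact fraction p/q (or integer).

z = [-3]

x̄ = F·x = [-5, 5, 5]
P̄ = F·P·Fᵀ + Q = [12 -20 -10; -20 52 20; -10 20 13]
S = H·P̄·Hᵀ + R = [554]
K = P̄·Hᵀ·S⁻¹ = [-36/277; 82/277; 38/277]
x' − x̄ = [1008/277, -2296/277, -1064/277] = K·y
y = (KᵀK)⁻¹·Kᵀ·(x' − x̄) = [-28]
z = y + H·x̄ = [-28] + [25] = [-3]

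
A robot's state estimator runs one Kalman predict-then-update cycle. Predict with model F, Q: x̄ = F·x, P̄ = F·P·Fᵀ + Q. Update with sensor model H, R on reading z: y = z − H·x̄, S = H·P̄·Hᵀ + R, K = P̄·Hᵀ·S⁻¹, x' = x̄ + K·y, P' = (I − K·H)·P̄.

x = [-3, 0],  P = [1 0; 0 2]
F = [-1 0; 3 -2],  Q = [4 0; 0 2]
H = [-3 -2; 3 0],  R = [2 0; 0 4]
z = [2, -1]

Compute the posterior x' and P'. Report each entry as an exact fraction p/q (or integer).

x̄ = F·x = [3, -9]
P̄ = F·P·Fᵀ + Q = [5 -3; -3 19]
y = z − H·x̄ = [-7, -10]
S = H·P̄·Hᵀ + R = [87 -27; -27 49]
K = P̄·Hᵀ·S⁻¹ = [-6/589 177/589; -832/1767 -261/589]
x' = x̄ + K·y = [39/589, -2249/1767]
P' = (I − K·H)·P̄ = [236/589 -348/589; -348/589 2398/1767]

x' = [39/589, -2249/1767]
P' = [236/589 -348/589; -348/589 2398/1767]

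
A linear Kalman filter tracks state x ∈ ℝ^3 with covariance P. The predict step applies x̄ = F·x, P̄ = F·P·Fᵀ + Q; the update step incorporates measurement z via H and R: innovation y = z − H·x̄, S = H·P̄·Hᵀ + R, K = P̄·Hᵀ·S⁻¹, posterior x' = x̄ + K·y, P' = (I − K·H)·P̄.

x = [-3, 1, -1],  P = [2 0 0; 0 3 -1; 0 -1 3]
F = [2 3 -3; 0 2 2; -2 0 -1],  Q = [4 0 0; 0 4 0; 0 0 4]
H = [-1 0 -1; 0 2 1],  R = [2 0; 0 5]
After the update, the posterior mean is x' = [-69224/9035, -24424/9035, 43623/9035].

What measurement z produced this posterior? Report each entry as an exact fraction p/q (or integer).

x̄ = F·x = [0, 0, 7]
P̄ = F·P·Fᵀ + Q = [84 0 4; 0 20 -4; 4 -4 15]
S = H·P̄·Hᵀ + R = [109 -11; -11 84]
K = P̄·Hᵀ·S⁻¹ = [-7348/9035 -532/9035; 732/9035 3968/9035; -1519/9035 554/9035]
x' − x̄ = [-69224/9035, -24424/9035, -19622/9035] = K·y
y = (KᵀK)⁻¹·Kᵀ·(x' − x̄) = [10, -8]
z = y + H·x̄ = [10, -8] + [-7, 7] = [3, -1]

z = [3, -1]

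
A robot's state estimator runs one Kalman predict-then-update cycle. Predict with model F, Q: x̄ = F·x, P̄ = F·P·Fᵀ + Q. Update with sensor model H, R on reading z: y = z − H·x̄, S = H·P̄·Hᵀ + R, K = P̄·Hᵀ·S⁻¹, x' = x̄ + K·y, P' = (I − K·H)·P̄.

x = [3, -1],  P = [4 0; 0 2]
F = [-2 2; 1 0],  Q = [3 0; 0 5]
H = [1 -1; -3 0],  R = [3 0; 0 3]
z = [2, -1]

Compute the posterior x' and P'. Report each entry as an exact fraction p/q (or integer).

x̄ = F·x = [-8, 3]
P̄ = F·P·Fᵀ + Q = [27 -8; -8 9]
y = z − H·x̄ = [13, -25]
S = H·P̄·Hᵀ + R = [55 -105; -105 246]
K = P̄·Hᵀ·S⁻¹ = [7/167 -52/167; -554/835 -31/167]
x' = x̄ + K·y = [55/167, -822/835]
P' = (I − K·H)·P̄ = [52/167 31/167; 31/167 1817/835]

x' = [55/167, -822/835]
P' = [52/167 31/167; 31/167 1817/835]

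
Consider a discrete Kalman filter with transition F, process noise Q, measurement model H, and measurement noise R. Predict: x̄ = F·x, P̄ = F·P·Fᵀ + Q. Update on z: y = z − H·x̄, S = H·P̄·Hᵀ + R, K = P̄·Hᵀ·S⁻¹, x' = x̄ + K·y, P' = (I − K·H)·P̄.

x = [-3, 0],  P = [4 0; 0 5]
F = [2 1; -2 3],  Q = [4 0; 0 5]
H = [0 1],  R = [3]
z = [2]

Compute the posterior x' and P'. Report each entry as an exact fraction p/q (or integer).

x' = [-410/69, 50/23]
P' = [1724/69 -1/23; -1/23 66/23]

x̄ = F·x = [-6, 6]
P̄ = F·P·Fᵀ + Q = [25 -1; -1 66]
y = z − H·x̄ = [-4]
S = H·P̄·Hᵀ + R = [69]
K = P̄·Hᵀ·S⁻¹ = [-1/69; 22/23]
x' = x̄ + K·y = [-410/69, 50/23]
P' = (I − K·H)·P̄ = [1724/69 -1/23; -1/23 66/23]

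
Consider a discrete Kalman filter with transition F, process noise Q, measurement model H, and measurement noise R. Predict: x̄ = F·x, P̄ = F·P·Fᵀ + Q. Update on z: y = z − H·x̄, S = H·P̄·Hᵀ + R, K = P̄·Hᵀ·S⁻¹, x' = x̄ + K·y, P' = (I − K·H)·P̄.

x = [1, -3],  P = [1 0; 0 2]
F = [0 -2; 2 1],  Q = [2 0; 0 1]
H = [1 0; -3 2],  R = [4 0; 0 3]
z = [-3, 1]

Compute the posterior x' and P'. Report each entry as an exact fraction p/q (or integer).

x̄ = F·x = [6, -1]
P̄ = F·P·Fᵀ + Q = [10 -4; -4 7]
y = z − H·x̄ = [-9, 21]
S = H·P̄·Hᵀ + R = [14 -38; -38 169]
K = P̄·Hᵀ·S⁻¹ = [123/461 -76/461; 156/461 106/461]
x' = x̄ + K·y = [63/461, 361/461]
P' = (I − K·H)·P̄ = [492/461 624/461; 624/461 1095/461]

x' = [63/461, 361/461]
P' = [492/461 624/461; 624/461 1095/461]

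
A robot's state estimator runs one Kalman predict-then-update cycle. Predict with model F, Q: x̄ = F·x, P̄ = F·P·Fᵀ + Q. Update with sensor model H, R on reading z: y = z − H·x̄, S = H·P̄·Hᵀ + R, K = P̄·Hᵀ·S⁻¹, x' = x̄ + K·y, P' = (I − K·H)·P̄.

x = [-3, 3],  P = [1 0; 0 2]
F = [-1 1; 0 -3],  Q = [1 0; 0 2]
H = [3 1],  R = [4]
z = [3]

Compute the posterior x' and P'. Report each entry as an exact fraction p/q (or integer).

x̄ = F·x = [6, -9]
P̄ = F·P·Fᵀ + Q = [4 -6; -6 20]
y = z − H·x̄ = [-6]
S = H·P̄·Hᵀ + R = [24]
K = P̄·Hᵀ·S⁻¹ = [1/4; 1/12]
x' = x̄ + K·y = [9/2, -19/2]
P' = (I − K·H)·P̄ = [5/2 -13/2; -13/2 119/6]

x' = [9/2, -19/2]
P' = [5/2 -13/2; -13/2 119/6]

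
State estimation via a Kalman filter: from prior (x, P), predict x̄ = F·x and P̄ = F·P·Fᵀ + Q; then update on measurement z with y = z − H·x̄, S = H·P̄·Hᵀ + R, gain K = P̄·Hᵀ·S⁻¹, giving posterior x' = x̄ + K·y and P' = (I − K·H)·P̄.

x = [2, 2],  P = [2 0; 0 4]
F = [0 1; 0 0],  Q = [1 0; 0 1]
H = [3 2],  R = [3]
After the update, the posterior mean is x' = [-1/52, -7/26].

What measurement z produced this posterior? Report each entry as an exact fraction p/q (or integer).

z = [-1]

x̄ = F·x = [2, 0]
P̄ = F·P·Fᵀ + Q = [5 0; 0 1]
S = H·P̄·Hᵀ + R = [52]
K = P̄·Hᵀ·S⁻¹ = [15/52; 1/26]
x' − x̄ = [-105/52, -7/26] = K·y
y = (KᵀK)⁻¹·Kᵀ·(x' − x̄) = [-7]
z = y + H·x̄ = [-7] + [6] = [-1]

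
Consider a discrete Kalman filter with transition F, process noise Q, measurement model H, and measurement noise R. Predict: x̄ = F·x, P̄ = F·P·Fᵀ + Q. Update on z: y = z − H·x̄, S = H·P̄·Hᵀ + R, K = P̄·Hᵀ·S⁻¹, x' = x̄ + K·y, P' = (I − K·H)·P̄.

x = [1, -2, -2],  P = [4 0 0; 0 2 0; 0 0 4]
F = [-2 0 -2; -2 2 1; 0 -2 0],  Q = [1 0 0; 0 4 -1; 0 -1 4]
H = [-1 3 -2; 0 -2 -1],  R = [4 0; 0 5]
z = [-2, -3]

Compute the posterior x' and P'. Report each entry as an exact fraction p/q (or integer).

x' = [54383/21276, 17395/21276, 7441/7092]
P' = [536063/21276 86515/21276 -43715/7092; 86515/21276 23543/21276 -4447/7092; -43715/7092 -4447/7092 6083/2364]

x̄ = F·x = [2, -8, 4]
P̄ = F·P·Fᵀ + Q = [33 8 0; 8 32 -9; 0 -9 12]
y = z − H·x̄ = [32, -15]
S = H·P̄·Hᵀ + R = [433 -161; -161 109]
K = P̄·Hᵀ·S⁻¹ = [-3557/21276 -8377/21276; 2699/21276 -6749/21276; -1531/7092 -1871/7092]
x' = x̄ + K·y = [54383/21276, 17395/21276, 7441/7092]
P' = (I − K·H)·P̄ = [536063/21276 86515/21276 -43715/7092; 86515/21276 23543/21276 -4447/7092; -43715/7092 -4447/7092 6083/2364]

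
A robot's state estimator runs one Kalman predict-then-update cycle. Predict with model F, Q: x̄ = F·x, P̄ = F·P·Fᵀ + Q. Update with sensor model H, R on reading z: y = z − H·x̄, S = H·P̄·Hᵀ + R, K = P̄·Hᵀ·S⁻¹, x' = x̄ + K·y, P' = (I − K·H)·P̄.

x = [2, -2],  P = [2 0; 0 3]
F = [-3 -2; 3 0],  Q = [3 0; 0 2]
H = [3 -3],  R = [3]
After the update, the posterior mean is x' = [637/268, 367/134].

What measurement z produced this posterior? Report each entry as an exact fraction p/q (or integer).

x̄ = F·x = [-2, 6]
P̄ = F·P·Fᵀ + Q = [33 -18; -18 20]
S = H·P̄·Hᵀ + R = [804]
K = P̄·Hᵀ·S⁻¹ = [51/268; -19/134]
x' − x̄ = [1173/268, -437/134] = K·y
y = (KᵀK)⁻¹·Kᵀ·(x' − x̄) = [23]
z = y + H·x̄ = [23] + [-24] = [-1]

z = [-1]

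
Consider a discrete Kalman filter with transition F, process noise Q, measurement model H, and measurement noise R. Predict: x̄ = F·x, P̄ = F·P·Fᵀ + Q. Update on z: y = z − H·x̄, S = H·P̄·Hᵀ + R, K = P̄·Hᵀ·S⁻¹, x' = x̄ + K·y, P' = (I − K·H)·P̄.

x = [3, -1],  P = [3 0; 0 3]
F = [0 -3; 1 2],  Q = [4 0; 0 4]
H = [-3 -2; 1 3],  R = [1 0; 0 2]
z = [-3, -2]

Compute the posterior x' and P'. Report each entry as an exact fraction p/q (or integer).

x̄ = F·x = [3, 1]
P̄ = F·P·Fᵀ + Q = [31 -18; -18 19]
y = z − H·x̄ = [8, -8]
S = H·P̄·Hᵀ + R = [140 -9; -9 96]
K = P̄·Hᵀ·S⁻¹ = [-1893/4453 -3733/13359; 629/4453 1868/4453]
x' = x̄ + K·y = [24509/13359, -5459/4453]
P' = (I − K·H)·P̄ = [4567/13359 -1337/4453; -1337/4453 1691/4453]

x' = [24509/13359, -5459/4453]
P' = [4567/13359 -1337/4453; -1337/4453 1691/4453]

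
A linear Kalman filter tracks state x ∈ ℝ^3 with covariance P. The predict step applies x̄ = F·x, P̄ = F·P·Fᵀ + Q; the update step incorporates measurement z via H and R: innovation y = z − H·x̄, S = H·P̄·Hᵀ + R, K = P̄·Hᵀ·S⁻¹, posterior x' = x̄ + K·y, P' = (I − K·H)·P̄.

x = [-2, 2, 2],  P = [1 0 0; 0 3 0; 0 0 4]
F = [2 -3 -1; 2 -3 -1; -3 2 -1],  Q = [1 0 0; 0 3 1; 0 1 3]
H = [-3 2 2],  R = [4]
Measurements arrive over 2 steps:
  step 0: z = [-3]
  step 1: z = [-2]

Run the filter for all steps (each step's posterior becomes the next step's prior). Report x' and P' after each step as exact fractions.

step 0: x̄ = F·x = [-12, -12, 8]
step 0: P̄ = F·P·Fᵀ + Q = [36 35 -20; 35 38 -19; -20 -19 28]
step 0: y = z − H·x̄ = [-31]
step 0: S = H·P̄·Hᵀ + R = [260]
step 0: K = P̄·Hᵀ·S⁻¹ = [-3/10; -67/260; 3/10]
step 0: x' = x̄ + K·y = [-27/10, -1043/260, -13/10]
step 0: P' = (I − K·H)·P̄ = [63/5 149/10 17/5; 149/10 5391/260 11/10; 17/5 11/10 23/5]
step 1: x̄ = F·x = [2063/260, 2063/260, 179/130]
step 1: P̄ = F·P·Fᵀ + Q = [14771/260 14511/260 363/130; 14511/260 15291/260 493/130; 363/130 493/130 2674/65]
step 1: y = z − H·x̄ = [827/260]
step 1: S = H·P̄·Hᵀ + R = [62971/260]
step 1: K = P̄·Hᵀ·S⁻¹ = [-13839/62971; -10979/62971; 21186/62971]
step 1: x' = x̄ + K·y = [455632/62971, 464729/62971, 154094/62971]
step 1: P' = (I − K·H)·P̄ = [2840872/62971 2930130/62971 1303500/62971; 2930130/62971 3239812/62971 1133425/62971; 1303500/62971 1133425/62971 864197/62971]

step 0: x' = [-27/10, -1043/260, -13/10], P' = [63/5 149/10 17/5; 149/10 5391/260 11/10; 17/5 11/10 23/5]
step 1: x' = [455632/62971, 464729/62971, 154094/62971], P' = [2840872/62971 2930130/62971 1303500/62971; 2930130/62971 3239812/62971 1133425/62971; 1303500/62971 1133425/62971 864197/62971]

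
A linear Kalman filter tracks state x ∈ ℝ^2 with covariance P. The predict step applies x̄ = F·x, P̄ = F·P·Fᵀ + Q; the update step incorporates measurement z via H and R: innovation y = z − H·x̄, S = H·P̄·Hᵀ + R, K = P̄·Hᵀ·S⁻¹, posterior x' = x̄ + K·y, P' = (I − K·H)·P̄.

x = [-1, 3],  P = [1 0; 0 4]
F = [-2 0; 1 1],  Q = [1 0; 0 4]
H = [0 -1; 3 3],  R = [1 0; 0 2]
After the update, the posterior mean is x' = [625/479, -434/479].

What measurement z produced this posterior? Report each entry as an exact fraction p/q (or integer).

x̄ = F·x = [2, 2]
P̄ = F·P·Fᵀ + Q = [5 -2; -2 9]
S = H·P̄·Hᵀ + R = [10 -21; -21 92]
K = P̄·Hᵀ·S⁻¹ = [373/479 132/479; -387/479 21/479]
x' − x̄ = [-333/479, -1392/479] = K·y
y = (KᵀK)⁻¹·Kᵀ·(x' − x̄) = [3, -11]
z = y + H·x̄ = [3, -11] + [-2, 12] = [1, 1]

z = [1, 1]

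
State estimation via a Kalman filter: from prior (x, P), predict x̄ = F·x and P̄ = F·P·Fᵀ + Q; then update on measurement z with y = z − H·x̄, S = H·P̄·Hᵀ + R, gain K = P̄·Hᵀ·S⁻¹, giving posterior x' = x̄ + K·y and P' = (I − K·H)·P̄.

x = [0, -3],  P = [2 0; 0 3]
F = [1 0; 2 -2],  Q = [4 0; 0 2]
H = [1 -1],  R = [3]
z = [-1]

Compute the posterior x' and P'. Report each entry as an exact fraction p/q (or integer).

x' = [10/23, 48/23]
P' = [134/23 128/23; 128/23 182/23]

x̄ = F·x = [0, 6]
P̄ = F·P·Fᵀ + Q = [6 4; 4 22]
y = z − H·x̄ = [5]
S = H·P̄·Hᵀ + R = [23]
K = P̄·Hᵀ·S⁻¹ = [2/23; -18/23]
x' = x̄ + K·y = [10/23, 48/23]
P' = (I − K·H)·P̄ = [134/23 128/23; 128/23 182/23]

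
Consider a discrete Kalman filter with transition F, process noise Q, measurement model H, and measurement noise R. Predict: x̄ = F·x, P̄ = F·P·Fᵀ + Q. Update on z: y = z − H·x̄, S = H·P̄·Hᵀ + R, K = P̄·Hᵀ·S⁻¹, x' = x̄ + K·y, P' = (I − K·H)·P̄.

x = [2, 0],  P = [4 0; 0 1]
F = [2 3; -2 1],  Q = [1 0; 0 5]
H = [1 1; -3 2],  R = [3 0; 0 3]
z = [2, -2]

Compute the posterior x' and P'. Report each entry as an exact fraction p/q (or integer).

x̄ = F·x = [4, -4]
P̄ = F·P·Fᵀ + Q = [26 -13; -13 22]
y = z − H·x̄ = [2, 18]
S = H·P̄·Hᵀ + R = [25 -21; -21 481]
K = P̄·Hᵀ·S⁻¹ = [4069/11584 -2327/11584; 759/1448 283/1448]
x' = x̄ + K·y = [3147/2896, 205/362]
P' = (I − K·H)·P̄ = [6279/11584 741/1448; 741/1448 192/181]

x' = [3147/2896, 205/362]
P' = [6279/11584 741/1448; 741/1448 192/181]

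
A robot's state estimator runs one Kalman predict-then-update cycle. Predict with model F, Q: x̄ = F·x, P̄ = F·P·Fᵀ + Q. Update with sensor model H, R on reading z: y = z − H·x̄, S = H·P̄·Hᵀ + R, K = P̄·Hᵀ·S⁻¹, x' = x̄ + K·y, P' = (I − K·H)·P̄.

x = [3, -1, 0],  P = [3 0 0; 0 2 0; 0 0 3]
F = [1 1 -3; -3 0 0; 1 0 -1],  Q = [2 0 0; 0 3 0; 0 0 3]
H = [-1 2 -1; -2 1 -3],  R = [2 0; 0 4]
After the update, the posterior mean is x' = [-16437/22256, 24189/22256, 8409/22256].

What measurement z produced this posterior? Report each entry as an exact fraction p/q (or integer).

x̄ = F·x = [2, -9, 3]
P̄ = F·P·Fᵀ + Q = [34 -9 12; -9 30 -9; 12 -9 9]
S = H·P̄·Hᵀ + R = [261 323; 323 485]
K = P̄·Hᵀ·S⁻¹ = [5459/22256 -8821/22256; 13605/22256 -5619/22256; 465/22256 -3063/22256]
x' − x̄ = [-60949/22256, 224493/22256, -58359/22256] = K·y
y = (KᵀK)⁻¹·Kᵀ·(x' − x̄) = [26, 23]
z = y + H·x̄ = [26, 23] + [-23, -22] = [3, 1]

z = [3, 1]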